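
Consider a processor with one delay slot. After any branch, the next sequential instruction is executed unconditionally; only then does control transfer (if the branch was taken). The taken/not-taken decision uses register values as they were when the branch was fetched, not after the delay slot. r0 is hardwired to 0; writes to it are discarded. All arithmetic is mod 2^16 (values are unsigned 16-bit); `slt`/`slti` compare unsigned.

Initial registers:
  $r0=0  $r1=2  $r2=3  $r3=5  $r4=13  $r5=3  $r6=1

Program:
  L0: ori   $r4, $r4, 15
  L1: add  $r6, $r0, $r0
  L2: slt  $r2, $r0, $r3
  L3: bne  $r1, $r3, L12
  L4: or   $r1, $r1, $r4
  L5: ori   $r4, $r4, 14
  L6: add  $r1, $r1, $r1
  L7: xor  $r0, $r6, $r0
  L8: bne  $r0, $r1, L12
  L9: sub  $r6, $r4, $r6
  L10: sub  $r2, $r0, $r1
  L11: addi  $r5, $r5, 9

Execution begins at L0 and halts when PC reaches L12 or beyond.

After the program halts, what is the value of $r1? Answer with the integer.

  step pc=0: ori   $r4, $r4, 15  regs=(0,2,3,5,15,3,1)
  step pc=1: add  $r6, $r0, $r0  regs=(0,2,3,5,15,3,0)
  step pc=2: slt  $r2, $r0, $r3  regs=(0,2,1,5,15,3,0)
  step pc=3: bne  $r1, $r3, L12  cond=T  regs=(0,2,1,5,15,3,0)
  step pc=4: or   $r1, $r1, $r4  regs=(0,15,1,5,15,3,0)

15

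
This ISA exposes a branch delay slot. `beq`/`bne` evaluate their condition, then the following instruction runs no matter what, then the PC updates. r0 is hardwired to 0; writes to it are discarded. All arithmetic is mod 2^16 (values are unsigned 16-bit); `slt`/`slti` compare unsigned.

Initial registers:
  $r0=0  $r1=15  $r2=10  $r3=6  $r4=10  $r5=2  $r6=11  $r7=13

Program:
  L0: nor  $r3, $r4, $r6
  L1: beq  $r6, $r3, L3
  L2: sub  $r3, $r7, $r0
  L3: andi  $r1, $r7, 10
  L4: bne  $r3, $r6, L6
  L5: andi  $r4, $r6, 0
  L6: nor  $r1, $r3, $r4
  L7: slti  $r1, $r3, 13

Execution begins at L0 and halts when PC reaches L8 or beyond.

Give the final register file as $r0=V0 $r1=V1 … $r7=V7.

#0 nor  $r3, $r4, $r6 ; 0/15/10/65524/10/2/11/13
#1 beq  $r6, $r3, L3 ; 0/15/10/65524/10/2/11/13 ; →fallthru
#2 sub  $r3, $r7, $r0 ; 0/15/10/13/10/2/11/13
#3 andi  $r1, $r7, 10 ; 0/8/10/13/10/2/11/13
#4 bne  $r3, $r6, L6 ; 0/8/10/13/10/2/11/13 ; →target
#5 andi  $r4, $r6, 0 ; 0/8/10/13/0/2/11/13
#6 nor  $r1, $r3, $r4 ; 0/65522/10/13/0/2/11/13
#7 slti  $r1, $r3, 13 ; 0/0/10/13/0/2/11/13

$r0=0 $r1=0 $r2=10 $r3=13 $r4=0 $r5=2 $r6=11 $r7=13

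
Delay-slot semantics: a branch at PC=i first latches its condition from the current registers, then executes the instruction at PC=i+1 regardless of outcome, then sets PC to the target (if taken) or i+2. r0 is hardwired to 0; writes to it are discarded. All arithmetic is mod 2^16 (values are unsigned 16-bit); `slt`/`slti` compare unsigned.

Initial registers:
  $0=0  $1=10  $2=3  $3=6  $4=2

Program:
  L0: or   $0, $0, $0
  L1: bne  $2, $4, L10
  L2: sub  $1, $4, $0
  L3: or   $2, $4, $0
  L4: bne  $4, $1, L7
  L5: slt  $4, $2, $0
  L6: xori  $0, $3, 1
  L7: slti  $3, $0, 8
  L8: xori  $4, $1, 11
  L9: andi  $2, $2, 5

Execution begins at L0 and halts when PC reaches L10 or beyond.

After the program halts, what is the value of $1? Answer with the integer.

#0 or   $0, $0, $0 ; 0/10/3/6/2
#1 bne  $2, $4, L10 ; 0/10/3/6/2 ; →target
#2 sub  $1, $4, $0 ; 0/2/3/6/2

2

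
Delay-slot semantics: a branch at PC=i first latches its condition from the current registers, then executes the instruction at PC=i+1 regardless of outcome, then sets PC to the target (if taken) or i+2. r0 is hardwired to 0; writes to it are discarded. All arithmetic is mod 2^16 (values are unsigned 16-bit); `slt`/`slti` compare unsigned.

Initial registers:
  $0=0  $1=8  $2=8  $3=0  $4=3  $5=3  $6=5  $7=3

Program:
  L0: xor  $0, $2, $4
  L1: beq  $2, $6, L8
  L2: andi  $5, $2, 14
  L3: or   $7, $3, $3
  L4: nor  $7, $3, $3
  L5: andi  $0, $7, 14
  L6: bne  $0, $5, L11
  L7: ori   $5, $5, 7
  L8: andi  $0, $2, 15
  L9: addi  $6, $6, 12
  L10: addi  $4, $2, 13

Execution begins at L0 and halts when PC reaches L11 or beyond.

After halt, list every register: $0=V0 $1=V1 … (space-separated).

$0=0 $1=8 $2=8 $3=0 $4=3 $5=15 $6=5 $7=65535

[0] xor  $0, $2, $4  →  {$0:0, $1:8, $2:8, $3:0, $4:3, $5:3, $6:5, $7:3}
[1] beq  $2, $6, L8  →  {$0:0, $1:8, $2:8, $3:0, $4:3, $5:3, $6:5, $7:3}  ⟨branch fallthrough⟩
[2] andi  $5, $2, 14  →  {$0:0, $1:8, $2:8, $3:0, $4:3, $5:8, $6:5, $7:3}
[3] or   $7, $3, $3  →  {$0:0, $1:8, $2:8, $3:0, $4:3, $5:8, $6:5, $7:0}
[4] nor  $7, $3, $3  →  {$0:0, $1:8, $2:8, $3:0, $4:3, $5:8, $6:5, $7:65535}
[5] andi  $0, $7, 14  →  {$0:0, $1:8, $2:8, $3:0, $4:3, $5:8, $6:5, $7:65535}
[6] bne  $0, $5, L11  →  {$0:0, $1:8, $2:8, $3:0, $4:3, $5:8, $6:5, $7:65535}  ⟨branch taken⟩
[7] ori   $5, $5, 7  →  {$0:0, $1:8, $2:8, $3:0, $4:3, $5:15, $6:5, $7:65535}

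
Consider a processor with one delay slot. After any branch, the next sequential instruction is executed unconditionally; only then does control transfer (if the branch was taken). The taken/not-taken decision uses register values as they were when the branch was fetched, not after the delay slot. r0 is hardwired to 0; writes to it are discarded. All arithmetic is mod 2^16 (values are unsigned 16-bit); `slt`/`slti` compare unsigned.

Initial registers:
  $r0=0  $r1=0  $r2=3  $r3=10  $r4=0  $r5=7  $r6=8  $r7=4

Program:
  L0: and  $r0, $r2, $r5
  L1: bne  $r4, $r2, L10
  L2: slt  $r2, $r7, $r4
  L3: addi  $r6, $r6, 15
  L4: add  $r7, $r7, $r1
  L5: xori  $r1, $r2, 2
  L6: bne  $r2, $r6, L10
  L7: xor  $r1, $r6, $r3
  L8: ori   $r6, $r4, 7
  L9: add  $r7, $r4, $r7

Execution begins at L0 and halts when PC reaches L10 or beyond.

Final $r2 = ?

  step pc=0: and  $r0, $r2, $r5  regs=(0,0,3,10,0,7,8,4)
  step pc=1: bne  $r4, $r2, L10  cond=T  regs=(0,0,3,10,0,7,8,4)
  step pc=2: slt  $r2, $r7, $r4  regs=(0,0,0,10,0,7,8,4)

0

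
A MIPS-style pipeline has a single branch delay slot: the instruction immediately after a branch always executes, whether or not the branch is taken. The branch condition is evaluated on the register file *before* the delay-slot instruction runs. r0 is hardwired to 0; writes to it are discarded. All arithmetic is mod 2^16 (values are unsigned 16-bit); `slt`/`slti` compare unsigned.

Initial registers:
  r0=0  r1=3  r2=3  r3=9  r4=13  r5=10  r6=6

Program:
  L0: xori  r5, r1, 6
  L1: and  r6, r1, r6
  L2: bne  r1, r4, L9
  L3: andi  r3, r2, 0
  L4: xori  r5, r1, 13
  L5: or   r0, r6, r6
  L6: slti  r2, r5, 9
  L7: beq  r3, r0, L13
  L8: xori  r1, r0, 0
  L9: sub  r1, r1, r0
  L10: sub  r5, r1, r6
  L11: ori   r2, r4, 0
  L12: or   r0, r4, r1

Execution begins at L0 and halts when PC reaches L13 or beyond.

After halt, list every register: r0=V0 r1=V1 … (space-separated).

  step pc=0: xori  r5, r1, 6  regs=(0,3,3,9,13,5,6)
  step pc=1: and  r6, r1, r6  regs=(0,3,3,9,13,5,2)
  step pc=2: bne  r1, r4, L9  cond=T  regs=(0,3,3,9,13,5,2)
  step pc=3: andi  r3, r2, 0  regs=(0,3,3,0,13,5,2)
  step pc=9: sub  r1, r1, r0  regs=(0,3,3,0,13,5,2)
  step pc=10: sub  r5, r1, r6  regs=(0,3,3,0,13,1,2)
  step pc=11: ori   r2, r4, 0  regs=(0,3,13,0,13,1,2)
  step pc=12: or   r0, r4, r1  regs=(0,3,13,0,13,1,2)

r0=0 r1=3 r2=13 r3=0 r4=13 r5=1 r6=2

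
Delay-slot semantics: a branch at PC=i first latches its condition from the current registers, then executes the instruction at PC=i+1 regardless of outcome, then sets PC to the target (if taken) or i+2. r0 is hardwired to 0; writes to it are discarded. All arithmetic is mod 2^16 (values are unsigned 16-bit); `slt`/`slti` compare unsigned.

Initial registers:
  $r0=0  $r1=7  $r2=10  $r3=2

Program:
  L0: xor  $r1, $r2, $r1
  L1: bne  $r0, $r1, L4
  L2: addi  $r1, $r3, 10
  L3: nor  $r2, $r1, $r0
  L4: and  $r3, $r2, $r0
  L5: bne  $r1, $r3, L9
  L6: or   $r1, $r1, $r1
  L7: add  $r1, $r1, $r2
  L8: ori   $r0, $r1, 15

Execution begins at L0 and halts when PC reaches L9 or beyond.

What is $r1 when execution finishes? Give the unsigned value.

[0] xor  $r1, $r2, $r1  →  {$r0:0, $r1:13, $r2:10, $r3:2}
[1] bne  $r0, $r1, L4  →  {$r0:0, $r1:13, $r2:10, $r3:2}  ⟨branch taken⟩
[2] addi  $r1, $r3, 10  →  {$r0:0, $r1:12, $r2:10, $r3:2}
[4] and  $r3, $r2, $r0  →  {$r0:0, $r1:12, $r2:10, $r3:0}
[5] bne  $r1, $r3, L9  →  {$r0:0, $r1:12, $r2:10, $r3:0}  ⟨branch taken⟩
[6] or   $r1, $r1, $r1  →  {$r0:0, $r1:12, $r2:10, $r3:0}

12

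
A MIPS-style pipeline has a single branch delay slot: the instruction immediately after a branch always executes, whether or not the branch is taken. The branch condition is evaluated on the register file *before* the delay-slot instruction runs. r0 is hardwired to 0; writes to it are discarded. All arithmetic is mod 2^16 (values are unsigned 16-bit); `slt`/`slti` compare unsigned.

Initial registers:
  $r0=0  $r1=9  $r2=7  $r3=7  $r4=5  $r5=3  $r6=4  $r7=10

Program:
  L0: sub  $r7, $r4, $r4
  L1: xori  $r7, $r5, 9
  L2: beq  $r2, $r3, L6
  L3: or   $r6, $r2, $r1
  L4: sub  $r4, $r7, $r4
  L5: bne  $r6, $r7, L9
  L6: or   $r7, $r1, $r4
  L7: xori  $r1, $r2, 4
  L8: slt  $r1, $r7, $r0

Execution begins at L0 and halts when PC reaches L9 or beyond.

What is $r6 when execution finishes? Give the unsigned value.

  step pc=0: sub  $r7, $r4, $r4  regs=(0,9,7,7,5,3,4,0)
  step pc=1: xori  $r7, $r5, 9  regs=(0,9,7,7,5,3,4,10)
  step pc=2: beq  $r2, $r3, L6  cond=T  regs=(0,9,7,7,5,3,4,10)
  step pc=3: or   $r6, $r2, $r1  regs=(0,9,7,7,5,3,15,10)
  step pc=6: or   $r7, $r1, $r4  regs=(0,9,7,7,5,3,15,13)
  step pc=7: xori  $r1, $r2, 4  regs=(0,3,7,7,5,3,15,13)
  step pc=8: slt  $r1, $r7, $r0  regs=(0,0,7,7,5,3,15,13)

15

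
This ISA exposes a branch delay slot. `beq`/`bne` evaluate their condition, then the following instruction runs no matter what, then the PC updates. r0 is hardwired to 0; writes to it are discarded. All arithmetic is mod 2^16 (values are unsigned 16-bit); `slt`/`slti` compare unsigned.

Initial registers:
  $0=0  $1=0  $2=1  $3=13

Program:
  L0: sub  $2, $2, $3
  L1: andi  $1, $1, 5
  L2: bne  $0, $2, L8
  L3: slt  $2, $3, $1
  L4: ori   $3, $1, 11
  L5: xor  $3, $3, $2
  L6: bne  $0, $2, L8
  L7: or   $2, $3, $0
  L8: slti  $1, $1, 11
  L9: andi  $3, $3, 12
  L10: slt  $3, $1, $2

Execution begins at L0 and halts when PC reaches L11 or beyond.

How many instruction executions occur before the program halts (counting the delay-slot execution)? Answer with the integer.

7

PC=0  sub  $2, $2, $3        | $0=0 $1=0 $2=65524 $3=13
PC=1  andi  $1, $1, 5        | $0=0 $1=0 $2=65524 $3=13
PC=2  bne  $0, $2, L8        | $0=0 $1=0 $2=65524 $3=13  [TAKEN]
PC=3  slt  $2, $3, $1        | $0=0 $1=0 $2=0 $3=13
PC=8  slti  $1, $1, 11       | $0=0 $1=1 $2=0 $3=13
PC=9  andi  $3, $3, 12       | $0=0 $1=1 $2=0 $3=12
PC=10 slt  $3, $1, $2        | $0=0 $1=1 $2=0 $3=0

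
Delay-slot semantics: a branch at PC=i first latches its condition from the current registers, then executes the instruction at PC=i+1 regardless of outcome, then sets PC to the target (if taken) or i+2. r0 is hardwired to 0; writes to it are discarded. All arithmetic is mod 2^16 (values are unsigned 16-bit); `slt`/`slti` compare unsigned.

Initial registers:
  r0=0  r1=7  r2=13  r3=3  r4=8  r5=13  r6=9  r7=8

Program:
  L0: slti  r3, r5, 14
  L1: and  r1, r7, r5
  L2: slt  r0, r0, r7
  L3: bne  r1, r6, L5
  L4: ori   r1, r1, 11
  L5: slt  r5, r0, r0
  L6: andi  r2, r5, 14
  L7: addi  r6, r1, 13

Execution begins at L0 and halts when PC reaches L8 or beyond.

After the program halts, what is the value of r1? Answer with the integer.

11

  step pc=0: slti  r3, r5, 14  regs=(0,7,13,1,8,13,9,8)
  step pc=1: and  r1, r7, r5  regs=(0,8,13,1,8,13,9,8)
  step pc=2: slt  r0, r0, r7  regs=(0,8,13,1,8,13,9,8)
  step pc=3: bne  r1, r6, L5  cond=T  regs=(0,8,13,1,8,13,9,8)
  step pc=4: ori   r1, r1, 11  regs=(0,11,13,1,8,13,9,8)
  step pc=5: slt  r5, r0, r0  regs=(0,11,13,1,8,0,9,8)
  step pc=6: andi  r2, r5, 14  regs=(0,11,0,1,8,0,9,8)
  step pc=7: addi  r6, r1, 13  regs=(0,11,0,1,8,0,24,8)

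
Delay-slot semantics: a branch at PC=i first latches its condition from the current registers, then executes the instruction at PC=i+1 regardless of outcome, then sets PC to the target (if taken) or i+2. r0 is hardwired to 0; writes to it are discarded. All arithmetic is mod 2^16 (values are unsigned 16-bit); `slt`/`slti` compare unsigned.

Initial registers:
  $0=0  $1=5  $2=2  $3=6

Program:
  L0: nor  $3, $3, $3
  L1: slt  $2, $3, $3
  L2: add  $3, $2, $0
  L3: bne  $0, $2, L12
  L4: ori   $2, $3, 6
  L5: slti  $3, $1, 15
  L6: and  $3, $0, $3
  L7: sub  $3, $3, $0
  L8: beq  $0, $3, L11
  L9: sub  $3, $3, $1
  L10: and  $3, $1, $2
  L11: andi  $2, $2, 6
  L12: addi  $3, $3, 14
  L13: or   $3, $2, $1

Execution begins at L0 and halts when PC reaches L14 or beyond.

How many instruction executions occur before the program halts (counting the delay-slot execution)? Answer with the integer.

13

#0 nor  $3, $3, $3 ; 0/5/2/65529
#1 slt  $2, $3, $3 ; 0/5/0/65529
#2 add  $3, $2, $0 ; 0/5/0/0
#3 bne  $0, $2, L12 ; 0/5/0/0 ; →fallthru
#4 ori   $2, $3, 6 ; 0/5/6/0
#5 slti  $3, $1, 15 ; 0/5/6/1
#6 and  $3, $0, $3 ; 0/5/6/0
#7 sub  $3, $3, $0 ; 0/5/6/0
#8 beq  $0, $3, L11 ; 0/5/6/0 ; →target
#9 sub  $3, $3, $1 ; 0/5/6/65531
#11 andi  $2, $2, 6 ; 0/5/6/65531
#12 addi  $3, $3, 14 ; 0/5/6/9
#13 or   $3, $2, $1 ; 0/5/6/7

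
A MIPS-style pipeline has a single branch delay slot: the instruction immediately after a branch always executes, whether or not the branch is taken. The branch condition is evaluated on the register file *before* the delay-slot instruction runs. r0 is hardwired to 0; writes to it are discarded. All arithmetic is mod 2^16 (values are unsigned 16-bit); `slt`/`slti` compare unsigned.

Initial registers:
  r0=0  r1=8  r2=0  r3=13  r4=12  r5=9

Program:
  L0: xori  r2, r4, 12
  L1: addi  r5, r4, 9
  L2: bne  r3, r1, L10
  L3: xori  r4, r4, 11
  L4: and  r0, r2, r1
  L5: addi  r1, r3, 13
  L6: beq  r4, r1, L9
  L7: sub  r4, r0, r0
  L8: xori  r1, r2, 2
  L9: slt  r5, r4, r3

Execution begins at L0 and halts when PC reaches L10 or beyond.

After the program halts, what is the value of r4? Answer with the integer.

7

PC=0  xori  r2, r4, 12       | r0=0 r1=8 r2=0 r3=13 r4=12 r5=9
PC=1  addi  r5, r4, 9        | r0=0 r1=8 r2=0 r3=13 r4=12 r5=21
PC=2  bne  r3, r1, L10       | r0=0 r1=8 r2=0 r3=13 r4=12 r5=21  [TAKEN]
PC=3  xori  r4, r4, 11       | r0=0 r1=8 r2=0 r3=13 r4=7 r5=21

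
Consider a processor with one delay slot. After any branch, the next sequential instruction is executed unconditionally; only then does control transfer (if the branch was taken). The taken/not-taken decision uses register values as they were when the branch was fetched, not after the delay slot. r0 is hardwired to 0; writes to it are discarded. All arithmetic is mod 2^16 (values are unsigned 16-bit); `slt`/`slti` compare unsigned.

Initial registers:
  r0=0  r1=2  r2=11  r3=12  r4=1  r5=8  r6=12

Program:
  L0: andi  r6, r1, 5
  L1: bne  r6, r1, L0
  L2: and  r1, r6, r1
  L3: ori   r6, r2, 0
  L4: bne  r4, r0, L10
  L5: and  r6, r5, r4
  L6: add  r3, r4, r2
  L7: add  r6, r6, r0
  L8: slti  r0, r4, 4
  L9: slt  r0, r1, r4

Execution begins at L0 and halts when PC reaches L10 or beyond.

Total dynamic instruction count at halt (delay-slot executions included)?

9

PC=0  andi  r6, r1, 5        | r0=0 r1=2 r2=11 r3=12 r4=1 r5=8 r6=0
PC=1  bne  r6, r1, L0        | r0=0 r1=2 r2=11 r3=12 r4=1 r5=8 r6=0  [TAKEN]
PC=2  and  r1, r6, r1        | r0=0 r1=0 r2=11 r3=12 r4=1 r5=8 r6=0
PC=0  andi  r6, r1, 5        | r0=0 r1=0 r2=11 r3=12 r4=1 r5=8 r6=0
PC=1  bne  r6, r1, L0        | r0=0 r1=0 r2=11 r3=12 r4=1 r5=8 r6=0  [not taken]
PC=2  and  r1, r6, r1        | r0=0 r1=0 r2=11 r3=12 r4=1 r5=8 r6=0
PC=3  ori   r6, r2, 0        | r0=0 r1=0 r2=11 r3=12 r4=1 r5=8 r6=11
PC=4  bne  r4, r0, L10       | r0=0 r1=0 r2=11 r3=12 r4=1 r5=8 r6=11  [TAKEN]
PC=5  and  r6, r5, r4        | r0=0 r1=0 r2=11 r3=12 r4=1 r5=8 r6=0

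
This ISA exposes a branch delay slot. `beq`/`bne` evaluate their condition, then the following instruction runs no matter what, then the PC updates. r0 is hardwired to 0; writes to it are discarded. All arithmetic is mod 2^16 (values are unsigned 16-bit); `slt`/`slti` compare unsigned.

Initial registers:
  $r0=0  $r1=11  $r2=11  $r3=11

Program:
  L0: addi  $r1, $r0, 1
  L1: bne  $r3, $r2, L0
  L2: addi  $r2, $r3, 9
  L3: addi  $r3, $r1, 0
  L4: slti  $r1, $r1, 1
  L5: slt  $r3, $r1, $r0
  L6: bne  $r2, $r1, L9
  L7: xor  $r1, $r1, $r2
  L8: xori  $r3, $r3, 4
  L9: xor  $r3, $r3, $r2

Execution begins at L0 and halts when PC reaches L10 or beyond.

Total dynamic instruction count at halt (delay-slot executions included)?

  step pc=0: addi  $r1, $r0, 1  regs=(0,1,11,11)
  step pc=1: bne  $r3, $r2, L0  cond=F  regs=(0,1,11,11)
  step pc=2: addi  $r2, $r3, 9  regs=(0,1,20,11)
  step pc=3: addi  $r3, $r1, 0  regs=(0,1,20,1)
  step pc=4: slti  $r1, $r1, 1  regs=(0,0,20,1)
  step pc=5: slt  $r3, $r1, $r0  regs=(0,0,20,0)
  step pc=6: bne  $r2, $r1, L9  cond=T  regs=(0,0,20,0)
  step pc=7: xor  $r1, $r1, $r2  regs=(0,20,20,0)
  step pc=9: xor  $r3, $r3, $r2  regs=(0,20,20,20)

9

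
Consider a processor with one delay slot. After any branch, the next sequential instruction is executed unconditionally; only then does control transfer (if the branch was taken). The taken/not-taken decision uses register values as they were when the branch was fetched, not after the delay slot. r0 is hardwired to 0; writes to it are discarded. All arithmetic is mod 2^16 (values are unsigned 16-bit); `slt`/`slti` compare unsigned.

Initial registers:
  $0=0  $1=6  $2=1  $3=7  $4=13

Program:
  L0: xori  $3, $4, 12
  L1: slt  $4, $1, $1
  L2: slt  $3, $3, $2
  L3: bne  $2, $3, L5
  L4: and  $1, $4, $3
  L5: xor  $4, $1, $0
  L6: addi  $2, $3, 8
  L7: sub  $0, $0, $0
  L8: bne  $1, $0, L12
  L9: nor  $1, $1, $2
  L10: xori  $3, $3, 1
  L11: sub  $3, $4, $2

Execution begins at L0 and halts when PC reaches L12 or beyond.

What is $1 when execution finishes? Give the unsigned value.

65527

  step pc=0: xori  $3, $4, 12  regs=(0,6,1,1,13)
  step pc=1: slt  $4, $1, $1  regs=(0,6,1,1,0)
  step pc=2: slt  $3, $3, $2  regs=(0,6,1,0,0)
  step pc=3: bne  $2, $3, L5  cond=T  regs=(0,6,1,0,0)
  step pc=4: and  $1, $4, $3  regs=(0,0,1,0,0)
  step pc=5: xor  $4, $1, $0  regs=(0,0,1,0,0)
  step pc=6: addi  $2, $3, 8  regs=(0,0,8,0,0)
  step pc=7: sub  $0, $0, $0  regs=(0,0,8,0,0)
  step pc=8: bne  $1, $0, L12  cond=F  regs=(0,0,8,0,0)
  step pc=9: nor  $1, $1, $2  regs=(0,65527,8,0,0)
  step pc=10: xori  $3, $3, 1  regs=(0,65527,8,1,0)
  step pc=11: sub  $3, $4, $2  regs=(0,65527,8,65528,0)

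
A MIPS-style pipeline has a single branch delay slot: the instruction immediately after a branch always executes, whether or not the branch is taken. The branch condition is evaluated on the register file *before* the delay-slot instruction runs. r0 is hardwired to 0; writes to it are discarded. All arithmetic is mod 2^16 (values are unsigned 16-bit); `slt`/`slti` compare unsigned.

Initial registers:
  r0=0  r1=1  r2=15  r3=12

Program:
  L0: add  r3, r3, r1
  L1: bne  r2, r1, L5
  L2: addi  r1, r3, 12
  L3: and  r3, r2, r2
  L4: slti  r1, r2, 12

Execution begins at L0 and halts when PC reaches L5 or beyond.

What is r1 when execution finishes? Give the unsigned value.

  step pc=0: add  r3, r3, r1  regs=(0,1,15,13)
  step pc=1: bne  r2, r1, L5  cond=T  regs=(0,1,15,13)
  step pc=2: addi  r1, r3, 12  regs=(0,25,15,13)

25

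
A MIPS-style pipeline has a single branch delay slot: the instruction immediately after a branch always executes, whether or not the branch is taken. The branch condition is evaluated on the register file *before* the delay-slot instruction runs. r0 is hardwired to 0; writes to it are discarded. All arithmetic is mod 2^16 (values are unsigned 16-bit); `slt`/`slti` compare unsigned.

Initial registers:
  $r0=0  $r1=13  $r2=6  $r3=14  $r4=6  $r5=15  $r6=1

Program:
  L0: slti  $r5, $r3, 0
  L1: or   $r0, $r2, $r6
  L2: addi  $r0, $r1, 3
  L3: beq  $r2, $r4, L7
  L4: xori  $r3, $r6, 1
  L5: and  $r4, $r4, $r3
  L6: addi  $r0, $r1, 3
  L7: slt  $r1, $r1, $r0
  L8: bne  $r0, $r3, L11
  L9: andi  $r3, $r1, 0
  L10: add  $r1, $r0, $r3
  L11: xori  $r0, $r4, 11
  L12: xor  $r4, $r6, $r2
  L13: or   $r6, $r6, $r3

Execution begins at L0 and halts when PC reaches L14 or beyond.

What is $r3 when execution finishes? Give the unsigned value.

[0] slti  $r5, $r3, 0  →  {$r0:0, $r1:13, $r2:6, $r3:14, $r4:6, $r5:0, $r6:1}
[1] or   $r0, $r2, $r6  →  {$r0:0, $r1:13, $r2:6, $r3:14, $r4:6, $r5:0, $r6:1}
[2] addi  $r0, $r1, 3  →  {$r0:0, $r1:13, $r2:6, $r3:14, $r4:6, $r5:0, $r6:1}
[3] beq  $r2, $r4, L7  →  {$r0:0, $r1:13, $r2:6, $r3:14, $r4:6, $r5:0, $r6:1}  ⟨branch taken⟩
[4] xori  $r3, $r6, 1  →  {$r0:0, $r1:13, $r2:6, $r3:0, $r4:6, $r5:0, $r6:1}
[7] slt  $r1, $r1, $r0  →  {$r0:0, $r1:0, $r2:6, $r3:0, $r4:6, $r5:0, $r6:1}
[8] bne  $r0, $r3, L11  →  {$r0:0, $r1:0, $r2:6, $r3:0, $r4:6, $r5:0, $r6:1}  ⟨branch fallthrough⟩
[9] andi  $r3, $r1, 0  →  {$r0:0, $r1:0, $r2:6, $r3:0, $r4:6, $r5:0, $r6:1}
[10] add  $r1, $r0, $r3  →  {$r0:0, $r1:0, $r2:6, $r3:0, $r4:6, $r5:0, $r6:1}
[11] xori  $r0, $r4, 11  →  {$r0:0, $r1:0, $r2:6, $r3:0, $r4:6, $r5:0, $r6:1}
[12] xor  $r4, $r6, $r2  →  {$r0:0, $r1:0, $r2:6, $r3:0, $r4:7, $r5:0, $r6:1}
[13] or   $r6, $r6, $r3  →  {$r0:0, $r1:0, $r2:6, $r3:0, $r4:7, $r5:0, $r6:1}

0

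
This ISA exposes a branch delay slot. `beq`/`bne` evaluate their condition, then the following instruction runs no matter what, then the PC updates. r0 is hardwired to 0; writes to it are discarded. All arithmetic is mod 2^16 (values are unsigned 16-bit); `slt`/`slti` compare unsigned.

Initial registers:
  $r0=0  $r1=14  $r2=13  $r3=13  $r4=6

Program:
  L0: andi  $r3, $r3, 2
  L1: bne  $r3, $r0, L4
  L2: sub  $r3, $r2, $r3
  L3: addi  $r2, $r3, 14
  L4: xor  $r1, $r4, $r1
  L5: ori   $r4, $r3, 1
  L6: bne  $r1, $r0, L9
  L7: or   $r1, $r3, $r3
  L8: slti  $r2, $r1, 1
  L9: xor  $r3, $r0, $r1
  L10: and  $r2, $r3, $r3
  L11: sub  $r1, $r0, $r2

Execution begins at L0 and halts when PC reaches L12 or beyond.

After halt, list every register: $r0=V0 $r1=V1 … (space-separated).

$r0=0 $r1=65523 $r2=13 $r3=13 $r4=13

#0 andi  $r3, $r3, 2 ; 0/14/13/0/6
#1 bne  $r3, $r0, L4 ; 0/14/13/0/6 ; →fallthru
#2 sub  $r3, $r2, $r3 ; 0/14/13/13/6
#3 addi  $r2, $r3, 14 ; 0/14/27/13/6
#4 xor  $r1, $r4, $r1 ; 0/8/27/13/6
#5 ori   $r4, $r3, 1 ; 0/8/27/13/13
#6 bne  $r1, $r0, L9 ; 0/8/27/13/13 ; →target
#7 or   $r1, $r3, $r3 ; 0/13/27/13/13
#9 xor  $r3, $r0, $r1 ; 0/13/27/13/13
#10 and  $r2, $r3, $r3 ; 0/13/13/13/13
#11 sub  $r1, $r0, $r2 ; 0/65523/13/13/13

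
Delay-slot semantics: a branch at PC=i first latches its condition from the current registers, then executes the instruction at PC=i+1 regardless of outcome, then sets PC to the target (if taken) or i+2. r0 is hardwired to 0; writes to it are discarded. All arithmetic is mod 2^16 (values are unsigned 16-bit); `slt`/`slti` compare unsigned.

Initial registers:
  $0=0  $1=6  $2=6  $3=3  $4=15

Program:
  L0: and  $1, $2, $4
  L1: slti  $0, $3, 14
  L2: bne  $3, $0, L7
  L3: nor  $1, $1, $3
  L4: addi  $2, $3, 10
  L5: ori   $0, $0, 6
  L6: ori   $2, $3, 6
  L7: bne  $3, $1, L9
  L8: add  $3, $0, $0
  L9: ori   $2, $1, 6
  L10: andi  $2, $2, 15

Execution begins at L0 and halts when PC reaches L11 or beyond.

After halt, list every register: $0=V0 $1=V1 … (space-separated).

$0=0 $1=65528 $2=14 $3=0 $4=15

#0 and  $1, $2, $4 ; 0/6/6/3/15
#1 slti  $0, $3, 14 ; 0/6/6/3/15
#2 bne  $3, $0, L7 ; 0/6/6/3/15 ; →target
#3 nor  $1, $1, $3 ; 0/65528/6/3/15
#7 bne  $3, $1, L9 ; 0/65528/6/3/15 ; →target
#8 add  $3, $0, $0 ; 0/65528/6/0/15
#9 ori   $2, $1, 6 ; 0/65528/65534/0/15
#10 andi  $2, $2, 15 ; 0/65528/14/0/15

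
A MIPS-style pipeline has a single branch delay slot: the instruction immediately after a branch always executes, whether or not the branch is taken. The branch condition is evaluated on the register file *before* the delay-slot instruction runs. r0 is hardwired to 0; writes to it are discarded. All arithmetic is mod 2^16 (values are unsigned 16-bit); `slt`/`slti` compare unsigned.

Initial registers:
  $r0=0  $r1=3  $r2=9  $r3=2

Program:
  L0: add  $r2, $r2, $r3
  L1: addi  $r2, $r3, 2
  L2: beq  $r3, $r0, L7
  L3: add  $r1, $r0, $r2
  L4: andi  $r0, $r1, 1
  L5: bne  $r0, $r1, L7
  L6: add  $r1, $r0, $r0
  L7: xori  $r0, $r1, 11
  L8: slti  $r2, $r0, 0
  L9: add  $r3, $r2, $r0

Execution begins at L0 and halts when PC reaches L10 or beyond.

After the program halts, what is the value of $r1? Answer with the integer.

0

[0] add  $r2, $r2, $r3  →  {$r0:0, $r1:3, $r2:11, $r3:2}
[1] addi  $r2, $r3, 2  →  {$r0:0, $r1:3, $r2:4, $r3:2}
[2] beq  $r3, $r0, L7  →  {$r0:0, $r1:3, $r2:4, $r3:2}  ⟨branch fallthrough⟩
[3] add  $r1, $r0, $r2  →  {$r0:0, $r1:4, $r2:4, $r3:2}
[4] andi  $r0, $r1, 1  →  {$r0:0, $r1:4, $r2:4, $r3:2}
[5] bne  $r0, $r1, L7  →  {$r0:0, $r1:4, $r2:4, $r3:2}  ⟨branch taken⟩
[6] add  $r1, $r0, $r0  →  {$r0:0, $r1:0, $r2:4, $r3:2}
[7] xori  $r0, $r1, 11  →  {$r0:0, $r1:0, $r2:4, $r3:2}
[8] slti  $r2, $r0, 0  →  {$r0:0, $r1:0, $r2:0, $r3:2}
[9] add  $r3, $r2, $r0  →  {$r0:0, $r1:0, $r2:0, $r3:0}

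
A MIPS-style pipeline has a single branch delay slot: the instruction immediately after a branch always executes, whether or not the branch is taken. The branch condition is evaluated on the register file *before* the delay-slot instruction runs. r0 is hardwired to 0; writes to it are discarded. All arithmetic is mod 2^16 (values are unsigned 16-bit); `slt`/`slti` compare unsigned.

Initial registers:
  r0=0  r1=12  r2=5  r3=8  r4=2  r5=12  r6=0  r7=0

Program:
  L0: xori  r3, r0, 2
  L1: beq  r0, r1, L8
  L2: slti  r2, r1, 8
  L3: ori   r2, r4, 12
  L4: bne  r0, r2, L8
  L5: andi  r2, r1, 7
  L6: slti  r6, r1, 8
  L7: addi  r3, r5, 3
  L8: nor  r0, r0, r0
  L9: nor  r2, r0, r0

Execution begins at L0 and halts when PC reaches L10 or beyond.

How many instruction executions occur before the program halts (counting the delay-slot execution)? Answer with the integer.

8

PC=0  xori  r3, r0, 2        | r0=0 r1=12 r2=5 r3=2 r4=2 r5=12 r6=0 r7=0
PC=1  beq  r0, r1, L8        | r0=0 r1=12 r2=5 r3=2 r4=2 r5=12 r6=0 r7=0  [not taken]
PC=2  slti  r2, r1, 8        | r0=0 r1=12 r2=0 r3=2 r4=2 r5=12 r6=0 r7=0
PC=3  ori   r2, r4, 12       | r0=0 r1=12 r2=14 r3=2 r4=2 r5=12 r6=0 r7=0
PC=4  bne  r0, r2, L8        | r0=0 r1=12 r2=14 r3=2 r4=2 r5=12 r6=0 r7=0  [TAKEN]
PC=5  andi  r2, r1, 7        | r0=0 r1=12 r2=4 r3=2 r4=2 r5=12 r6=0 r7=0
PC=8  nor  r0, r0, r0        | r0=0 r1=12 r2=4 r3=2 r4=2 r5=12 r6=0 r7=0
PC=9  nor  r2, r0, r0        | r0=0 r1=12 r2=65535 r3=2 r4=2 r5=12 r6=0 r7=0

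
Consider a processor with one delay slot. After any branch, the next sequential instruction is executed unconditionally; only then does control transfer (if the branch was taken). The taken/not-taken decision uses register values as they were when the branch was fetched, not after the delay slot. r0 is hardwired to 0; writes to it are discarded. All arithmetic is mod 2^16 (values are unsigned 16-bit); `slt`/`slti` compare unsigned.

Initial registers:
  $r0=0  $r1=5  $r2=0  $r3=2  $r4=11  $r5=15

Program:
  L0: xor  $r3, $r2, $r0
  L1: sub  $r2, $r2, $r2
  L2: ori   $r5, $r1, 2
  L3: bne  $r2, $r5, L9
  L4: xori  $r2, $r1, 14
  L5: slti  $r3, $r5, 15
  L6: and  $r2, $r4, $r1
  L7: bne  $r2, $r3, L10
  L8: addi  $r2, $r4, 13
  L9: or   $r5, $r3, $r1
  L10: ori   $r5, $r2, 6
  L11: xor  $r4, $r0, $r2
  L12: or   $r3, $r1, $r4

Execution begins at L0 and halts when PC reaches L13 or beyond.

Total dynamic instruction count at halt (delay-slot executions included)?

9

  step pc=0: xor  $r3, $r2, $r0  regs=(0,5,0,0,11,15)
  step pc=1: sub  $r2, $r2, $r2  regs=(0,5,0,0,11,15)
  step pc=2: ori   $r5, $r1, 2  regs=(0,5,0,0,11,7)
  step pc=3: bne  $r2, $r5, L9  cond=T  regs=(0,5,0,0,11,7)
  step pc=4: xori  $r2, $r1, 14  regs=(0,5,11,0,11,7)
  step pc=9: or   $r5, $r3, $r1  regs=(0,5,11,0,11,5)
  step pc=10: ori   $r5, $r2, 6  regs=(0,5,11,0,11,15)
  step pc=11: xor  $r4, $r0, $r2  regs=(0,5,11,0,11,15)
  step pc=12: or   $r3, $r1, $r4  regs=(0,5,11,15,11,15)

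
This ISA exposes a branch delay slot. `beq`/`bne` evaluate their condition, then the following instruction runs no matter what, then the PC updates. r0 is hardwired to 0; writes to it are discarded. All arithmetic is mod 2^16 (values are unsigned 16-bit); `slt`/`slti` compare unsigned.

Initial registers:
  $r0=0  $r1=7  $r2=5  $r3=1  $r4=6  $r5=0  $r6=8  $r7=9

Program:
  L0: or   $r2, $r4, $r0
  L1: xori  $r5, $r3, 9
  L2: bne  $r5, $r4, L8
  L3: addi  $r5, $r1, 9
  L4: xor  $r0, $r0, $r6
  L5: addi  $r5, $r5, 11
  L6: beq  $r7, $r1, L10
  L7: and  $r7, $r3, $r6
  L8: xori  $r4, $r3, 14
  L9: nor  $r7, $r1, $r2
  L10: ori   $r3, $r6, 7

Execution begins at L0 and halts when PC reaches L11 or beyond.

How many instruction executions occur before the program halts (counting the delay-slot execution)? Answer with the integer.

7

  step pc=0: or   $r2, $r4, $r0  regs=(0,7,6,1,6,0,8,9)
  step pc=1: xori  $r5, $r3, 9  regs=(0,7,6,1,6,8,8,9)
  step pc=2: bne  $r5, $r4, L8  cond=T  regs=(0,7,6,1,6,8,8,9)
  step pc=3: addi  $r5, $r1, 9  regs=(0,7,6,1,6,16,8,9)
  step pc=8: xori  $r4, $r3, 14  regs=(0,7,6,1,15,16,8,9)
  step pc=9: nor  $r7, $r1, $r2  regs=(0,7,6,1,15,16,8,65528)
  step pc=10: ori   $r3, $r6, 7  regs=(0,7,6,15,15,16,8,65528)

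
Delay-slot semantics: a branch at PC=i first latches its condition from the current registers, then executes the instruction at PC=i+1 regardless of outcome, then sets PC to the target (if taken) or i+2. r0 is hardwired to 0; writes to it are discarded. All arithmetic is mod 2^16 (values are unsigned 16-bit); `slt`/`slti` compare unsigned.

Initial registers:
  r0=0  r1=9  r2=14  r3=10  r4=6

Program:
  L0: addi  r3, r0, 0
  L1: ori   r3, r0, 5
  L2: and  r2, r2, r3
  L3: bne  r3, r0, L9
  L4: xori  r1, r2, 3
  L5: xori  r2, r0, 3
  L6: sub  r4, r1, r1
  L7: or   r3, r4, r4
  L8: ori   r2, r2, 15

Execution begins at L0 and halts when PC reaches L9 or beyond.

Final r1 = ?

[0] addi  r3, r0, 0  →  {r0:0, r1:9, r2:14, r3:0, r4:6}
[1] ori   r3, r0, 5  →  {r0:0, r1:9, r2:14, r3:5, r4:6}
[2] and  r2, r2, r3  →  {r0:0, r1:9, r2:4, r3:5, r4:6}
[3] bne  r3, r0, L9  →  {r0:0, r1:9, r2:4, r3:5, r4:6}  ⟨branch taken⟩
[4] xori  r1, r2, 3  →  {r0:0, r1:7, r2:4, r3:5, r4:6}

7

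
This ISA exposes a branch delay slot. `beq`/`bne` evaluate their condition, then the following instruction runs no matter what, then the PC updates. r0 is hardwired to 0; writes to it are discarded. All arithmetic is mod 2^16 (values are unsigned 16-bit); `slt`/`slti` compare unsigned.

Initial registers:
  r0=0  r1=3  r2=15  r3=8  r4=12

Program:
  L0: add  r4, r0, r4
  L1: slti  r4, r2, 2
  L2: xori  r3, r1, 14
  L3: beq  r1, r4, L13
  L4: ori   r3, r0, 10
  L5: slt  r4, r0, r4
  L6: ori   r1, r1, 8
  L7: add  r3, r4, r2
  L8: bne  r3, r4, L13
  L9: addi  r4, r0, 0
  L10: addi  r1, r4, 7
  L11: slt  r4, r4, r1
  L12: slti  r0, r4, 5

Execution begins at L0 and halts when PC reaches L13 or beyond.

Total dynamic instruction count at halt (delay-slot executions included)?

  step pc=0: add  r4, r0, r4  regs=(0,3,15,8,12)
  step pc=1: slti  r4, r2, 2  regs=(0,3,15,8,0)
  step pc=2: xori  r3, r1, 14  regs=(0,3,15,13,0)
  step pc=3: beq  r1, r4, L13  cond=F  regs=(0,3,15,13,0)
  step pc=4: ori   r3, r0, 10  regs=(0,3,15,10,0)
  step pc=5: slt  r4, r0, r4  regs=(0,3,15,10,0)
  step pc=6: ori   r1, r1, 8  regs=(0,11,15,10,0)
  step pc=7: add  r3, r4, r2  regs=(0,11,15,15,0)
  step pc=8: bne  r3, r4, L13  cond=T  regs=(0,11,15,15,0)
  step pc=9: addi  r4, r0, 0  regs=(0,11,15,15,0)

10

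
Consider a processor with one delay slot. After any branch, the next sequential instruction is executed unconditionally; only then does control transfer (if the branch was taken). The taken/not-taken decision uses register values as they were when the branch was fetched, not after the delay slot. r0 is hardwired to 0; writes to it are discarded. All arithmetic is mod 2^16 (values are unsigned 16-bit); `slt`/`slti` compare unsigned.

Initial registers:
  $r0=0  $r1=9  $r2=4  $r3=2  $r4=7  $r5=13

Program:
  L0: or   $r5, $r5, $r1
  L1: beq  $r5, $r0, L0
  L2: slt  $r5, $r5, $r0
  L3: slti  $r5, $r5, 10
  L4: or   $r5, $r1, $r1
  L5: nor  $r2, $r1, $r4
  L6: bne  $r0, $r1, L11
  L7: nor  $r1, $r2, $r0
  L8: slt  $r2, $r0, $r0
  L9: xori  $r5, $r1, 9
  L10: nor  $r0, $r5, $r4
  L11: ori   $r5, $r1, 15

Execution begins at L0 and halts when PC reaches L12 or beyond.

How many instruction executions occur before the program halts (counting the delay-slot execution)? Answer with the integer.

#0 or   $r5, $r5, $r1 ; 0/9/4/2/7/13
#1 beq  $r5, $r0, L0 ; 0/9/4/2/7/13 ; →fallthru
#2 slt  $r5, $r5, $r0 ; 0/9/4/2/7/0
#3 slti  $r5, $r5, 10 ; 0/9/4/2/7/1
#4 or   $r5, $r1, $r1 ; 0/9/4/2/7/9
#5 nor  $r2, $r1, $r4 ; 0/9/65520/2/7/9
#6 bne  $r0, $r1, L11 ; 0/9/65520/2/7/9 ; →target
#7 nor  $r1, $r2, $r0 ; 0/15/65520/2/7/9
#11 ori   $r5, $r1, 15 ; 0/15/65520/2/7/15

9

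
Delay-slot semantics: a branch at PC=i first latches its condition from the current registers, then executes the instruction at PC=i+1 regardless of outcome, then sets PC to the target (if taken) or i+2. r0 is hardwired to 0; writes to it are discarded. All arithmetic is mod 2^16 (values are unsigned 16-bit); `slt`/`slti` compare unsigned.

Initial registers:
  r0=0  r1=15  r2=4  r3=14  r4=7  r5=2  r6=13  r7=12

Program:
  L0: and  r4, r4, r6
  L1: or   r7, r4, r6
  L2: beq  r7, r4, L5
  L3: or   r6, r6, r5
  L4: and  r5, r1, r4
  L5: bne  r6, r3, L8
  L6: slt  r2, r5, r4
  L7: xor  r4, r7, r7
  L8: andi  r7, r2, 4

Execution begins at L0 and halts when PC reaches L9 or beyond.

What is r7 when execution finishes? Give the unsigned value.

#0 and  r4, r4, r6 ; 0/15/4/14/5/2/13/12
#1 or   r7, r4, r6 ; 0/15/4/14/5/2/13/13
#2 beq  r7, r4, L5 ; 0/15/4/14/5/2/13/13 ; →fallthru
#3 or   r6, r6, r5 ; 0/15/4/14/5/2/15/13
#4 and  r5, r1, r4 ; 0/15/4/14/5/5/15/13
#5 bne  r6, r3, L8 ; 0/15/4/14/5/5/15/13 ; →target
#6 slt  r2, r5, r4 ; 0/15/0/14/5/5/15/13
#8 andi  r7, r2, 4 ; 0/15/0/14/5/5/15/0

0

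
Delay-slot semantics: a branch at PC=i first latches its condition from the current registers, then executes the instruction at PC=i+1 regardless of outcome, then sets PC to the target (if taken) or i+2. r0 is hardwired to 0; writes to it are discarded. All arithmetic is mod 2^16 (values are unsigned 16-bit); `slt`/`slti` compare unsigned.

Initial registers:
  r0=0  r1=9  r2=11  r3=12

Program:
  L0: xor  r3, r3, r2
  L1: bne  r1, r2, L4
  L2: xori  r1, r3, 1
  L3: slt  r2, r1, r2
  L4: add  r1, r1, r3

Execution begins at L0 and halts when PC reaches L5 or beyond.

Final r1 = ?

13

#0 xor  r3, r3, r2 ; 0/9/11/7
#1 bne  r1, r2, L4 ; 0/9/11/7 ; →target
#2 xori  r1, r3, 1 ; 0/6/11/7
#4 add  r1, r1, r3 ; 0/13/11/7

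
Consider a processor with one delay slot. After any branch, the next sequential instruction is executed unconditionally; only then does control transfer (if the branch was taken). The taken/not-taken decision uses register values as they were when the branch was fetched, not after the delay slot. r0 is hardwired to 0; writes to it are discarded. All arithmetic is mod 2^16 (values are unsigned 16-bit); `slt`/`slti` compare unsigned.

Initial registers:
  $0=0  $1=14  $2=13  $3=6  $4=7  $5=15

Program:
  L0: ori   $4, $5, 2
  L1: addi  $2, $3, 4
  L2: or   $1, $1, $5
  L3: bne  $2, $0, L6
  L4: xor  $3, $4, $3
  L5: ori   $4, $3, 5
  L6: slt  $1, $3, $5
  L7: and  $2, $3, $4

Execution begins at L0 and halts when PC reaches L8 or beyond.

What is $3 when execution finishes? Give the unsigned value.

  step pc=0: ori   $4, $5, 2  regs=(0,14,13,6,15,15)
  step pc=1: addi  $2, $3, 4  regs=(0,14,10,6,15,15)
  step pc=2: or   $1, $1, $5  regs=(0,15,10,6,15,15)
  step pc=3: bne  $2, $0, L6  cond=T  regs=(0,15,10,6,15,15)
  step pc=4: xor  $3, $4, $3  regs=(0,15,10,9,15,15)
  step pc=6: slt  $1, $3, $5  regs=(0,1,10,9,15,15)
  step pc=7: and  $2, $3, $4  regs=(0,1,9,9,15,15)

9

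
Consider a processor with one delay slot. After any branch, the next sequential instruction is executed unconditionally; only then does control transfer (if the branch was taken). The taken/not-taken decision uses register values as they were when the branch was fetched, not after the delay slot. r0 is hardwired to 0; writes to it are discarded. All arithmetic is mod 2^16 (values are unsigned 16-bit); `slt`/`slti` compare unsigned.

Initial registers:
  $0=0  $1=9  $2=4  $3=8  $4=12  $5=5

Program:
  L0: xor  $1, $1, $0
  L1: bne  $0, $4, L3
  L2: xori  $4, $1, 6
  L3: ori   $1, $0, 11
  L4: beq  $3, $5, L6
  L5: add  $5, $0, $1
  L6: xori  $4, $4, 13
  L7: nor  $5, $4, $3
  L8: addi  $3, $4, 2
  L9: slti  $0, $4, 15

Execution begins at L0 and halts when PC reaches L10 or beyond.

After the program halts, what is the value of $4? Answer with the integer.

PC=0  xor  $1, $1, $0        | $0=0 $1=9 $2=4 $3=8 $4=12 $5=5
PC=1  bne  $0, $4, L3        | $0=0 $1=9 $2=4 $3=8 $4=12 $5=5  [TAKEN]
PC=2  xori  $4, $1, 6        | $0=0 $1=9 $2=4 $3=8 $4=15 $5=5
PC=3  ori   $1, $0, 11       | $0=0 $1=11 $2=4 $3=8 $4=15 $5=5
PC=4  beq  $3, $5, L6        | $0=0 $1=11 $2=4 $3=8 $4=15 $5=5  [not taken]
PC=5  add  $5, $0, $1        | $0=0 $1=11 $2=4 $3=8 $4=15 $5=11
PC=6  xori  $4, $4, 13       | $0=0 $1=11 $2=4 $3=8 $4=2 $5=11
PC=7  nor  $5, $4, $3        | $0=0 $1=11 $2=4 $3=8 $4=2 $5=65525
PC=8  addi  $3, $4, 2        | $0=0 $1=11 $2=4 $3=4 $4=2 $5=65525
PC=9  slti  $0, $4, 15       | $0=0 $1=11 $2=4 $3=4 $4=2 $5=65525

2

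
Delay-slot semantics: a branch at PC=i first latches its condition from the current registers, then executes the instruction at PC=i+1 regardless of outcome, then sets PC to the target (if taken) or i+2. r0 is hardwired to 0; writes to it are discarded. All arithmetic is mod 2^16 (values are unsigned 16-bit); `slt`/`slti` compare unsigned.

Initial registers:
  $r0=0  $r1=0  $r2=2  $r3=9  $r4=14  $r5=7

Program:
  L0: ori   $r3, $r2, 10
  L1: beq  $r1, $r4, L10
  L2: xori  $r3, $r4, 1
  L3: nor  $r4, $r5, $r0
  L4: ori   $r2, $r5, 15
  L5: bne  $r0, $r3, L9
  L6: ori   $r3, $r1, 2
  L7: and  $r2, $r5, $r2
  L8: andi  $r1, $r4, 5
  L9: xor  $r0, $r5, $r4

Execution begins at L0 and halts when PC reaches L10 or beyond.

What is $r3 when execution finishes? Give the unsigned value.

#0 ori   $r3, $r2, 10 ; 0/0/2/10/14/7
#1 beq  $r1, $r4, L10 ; 0/0/2/10/14/7 ; →fallthru
#2 xori  $r3, $r4, 1 ; 0/0/2/15/14/7
#3 nor  $r4, $r5, $r0 ; 0/0/2/15/65528/7
#4 ori   $r2, $r5, 15 ; 0/0/15/15/65528/7
#5 bne  $r0, $r3, L9 ; 0/0/15/15/65528/7 ; →target
#6 ori   $r3, $r1, 2 ; 0/0/15/2/65528/7
#9 xor  $r0, $r5, $r4 ; 0/0/15/2/65528/7

2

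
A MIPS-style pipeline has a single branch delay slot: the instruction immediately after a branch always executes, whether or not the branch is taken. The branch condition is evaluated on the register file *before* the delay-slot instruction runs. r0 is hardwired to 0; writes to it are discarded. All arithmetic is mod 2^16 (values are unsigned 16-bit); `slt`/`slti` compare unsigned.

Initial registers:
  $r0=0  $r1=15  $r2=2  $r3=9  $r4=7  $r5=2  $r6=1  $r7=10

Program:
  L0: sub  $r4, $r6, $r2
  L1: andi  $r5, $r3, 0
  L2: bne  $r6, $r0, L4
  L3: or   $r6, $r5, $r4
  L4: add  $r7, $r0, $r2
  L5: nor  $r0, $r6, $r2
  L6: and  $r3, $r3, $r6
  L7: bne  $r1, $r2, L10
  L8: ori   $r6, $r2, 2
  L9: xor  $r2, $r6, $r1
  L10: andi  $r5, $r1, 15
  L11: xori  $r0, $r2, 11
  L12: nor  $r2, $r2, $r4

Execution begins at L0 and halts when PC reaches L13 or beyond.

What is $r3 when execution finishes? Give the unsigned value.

9

#0 sub  $r4, $r6, $r2 ; 0/15/2/9/65535/2/1/10
#1 andi  $r5, $r3, 0 ; 0/15/2/9/65535/0/1/10
#2 bne  $r6, $r0, L4 ; 0/15/2/9/65535/0/1/10 ; →target
#3 or   $r6, $r5, $r4 ; 0/15/2/9/65535/0/65535/10
#4 add  $r7, $r0, $r2 ; 0/15/2/9/65535/0/65535/2
#5 nor  $r0, $r6, $r2 ; 0/15/2/9/65535/0/65535/2
#6 and  $r3, $r3, $r6 ; 0/15/2/9/65535/0/65535/2
#7 bne  $r1, $r2, L10 ; 0/15/2/9/65535/0/65535/2 ; →target
#8 ori   $r6, $r2, 2 ; 0/15/2/9/65535/0/2/2
#10 andi  $r5, $r1, 15 ; 0/15/2/9/65535/15/2/2
#11 xori  $r0, $r2, 11 ; 0/15/2/9/65535/15/2/2
#12 nor  $r2, $r2, $r4 ; 0/15/0/9/65535/15/2/2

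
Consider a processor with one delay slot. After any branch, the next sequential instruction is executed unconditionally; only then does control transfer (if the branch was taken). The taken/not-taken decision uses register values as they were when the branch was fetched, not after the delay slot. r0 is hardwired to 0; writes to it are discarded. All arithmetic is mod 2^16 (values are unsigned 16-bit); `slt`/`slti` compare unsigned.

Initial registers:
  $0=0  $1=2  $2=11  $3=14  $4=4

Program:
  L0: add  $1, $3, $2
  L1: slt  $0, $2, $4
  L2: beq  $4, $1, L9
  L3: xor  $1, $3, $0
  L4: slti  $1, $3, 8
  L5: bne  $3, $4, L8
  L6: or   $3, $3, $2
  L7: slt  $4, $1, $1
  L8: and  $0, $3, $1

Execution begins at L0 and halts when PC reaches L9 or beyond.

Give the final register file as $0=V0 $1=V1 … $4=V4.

[0] add  $1, $3, $2  →  {$0:0, $1:25, $2:11, $3:14, $4:4}
[1] slt  $0, $2, $4  →  {$0:0, $1:25, $2:11, $3:14, $4:4}
[2] beq  $4, $1, L9  →  {$0:0, $1:25, $2:11, $3:14, $4:4}  ⟨branch fallthrough⟩
[3] xor  $1, $3, $0  →  {$0:0, $1:14, $2:11, $3:14, $4:4}
[4] slti  $1, $3, 8  →  {$0:0, $1:0, $2:11, $3:14, $4:4}
[5] bne  $3, $4, L8  →  {$0:0, $1:0, $2:11, $3:14, $4:4}  ⟨branch taken⟩
[6] or   $3, $3, $2  →  {$0:0, $1:0, $2:11, $3:15, $4:4}
[8] and  $0, $3, $1  →  {$0:0, $1:0, $2:11, $3:15, $4:4}

$0=0 $1=0 $2=11 $3=15 $4=4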